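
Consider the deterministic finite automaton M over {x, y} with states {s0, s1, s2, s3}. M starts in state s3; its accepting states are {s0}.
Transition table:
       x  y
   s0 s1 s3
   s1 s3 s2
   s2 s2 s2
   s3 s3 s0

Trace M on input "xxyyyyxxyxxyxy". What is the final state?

s3 --x--> s3
s3 --x--> s3
s3 --y--> s0
s0 --y--> s3
s3 --y--> s0
s0 --y--> s3
s3 --x--> s3
s3 --x--> s3
s3 --y--> s0
s0 --x--> s1
s1 --x--> s3
s3 --y--> s0
s0 --x--> s1
s1 --y--> s2

s2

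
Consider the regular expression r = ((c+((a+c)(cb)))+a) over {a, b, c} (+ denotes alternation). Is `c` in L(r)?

The left alternative (c+((a+c)(cb))) matches c.

yes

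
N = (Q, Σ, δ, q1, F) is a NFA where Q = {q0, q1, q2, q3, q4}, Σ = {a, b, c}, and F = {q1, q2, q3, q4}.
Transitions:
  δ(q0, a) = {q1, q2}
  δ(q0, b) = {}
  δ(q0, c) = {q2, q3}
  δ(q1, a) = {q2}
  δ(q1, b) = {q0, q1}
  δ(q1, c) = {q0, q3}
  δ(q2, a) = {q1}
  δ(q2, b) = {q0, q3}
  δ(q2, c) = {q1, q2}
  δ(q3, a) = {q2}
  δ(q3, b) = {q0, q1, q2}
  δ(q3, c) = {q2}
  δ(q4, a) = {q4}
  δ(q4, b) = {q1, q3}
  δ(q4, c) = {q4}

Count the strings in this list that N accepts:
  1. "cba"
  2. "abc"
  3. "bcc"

"cba": accepted
"abc": accepted
"bcc": accepted

3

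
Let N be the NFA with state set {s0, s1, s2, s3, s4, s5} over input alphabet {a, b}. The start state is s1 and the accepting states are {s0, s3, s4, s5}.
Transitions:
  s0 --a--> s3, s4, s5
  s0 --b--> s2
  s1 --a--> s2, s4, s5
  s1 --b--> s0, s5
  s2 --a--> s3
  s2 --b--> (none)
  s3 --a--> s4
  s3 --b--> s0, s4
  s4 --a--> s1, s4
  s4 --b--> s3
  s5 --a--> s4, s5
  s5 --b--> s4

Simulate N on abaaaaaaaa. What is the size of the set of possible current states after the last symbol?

Start: {s1}
read a: {s2, s4, s5}
read b: {s3, s4}
read a: {s1, s4}
read a: {s1, s2, s4, s5}
read a: {s1, s2, s3, s4, s5}
read a: {s1, s2, s3, s4, s5}
read a: {s1, s2, s3, s4, s5}
read a: {s1, s2, s3, s4, s5}
read a: {s1, s2, s3, s4, s5}
read a: {s1, s2, s3, s4, s5}
Final reachable set {s1, s2, s3, s4, s5} has 5 states.

5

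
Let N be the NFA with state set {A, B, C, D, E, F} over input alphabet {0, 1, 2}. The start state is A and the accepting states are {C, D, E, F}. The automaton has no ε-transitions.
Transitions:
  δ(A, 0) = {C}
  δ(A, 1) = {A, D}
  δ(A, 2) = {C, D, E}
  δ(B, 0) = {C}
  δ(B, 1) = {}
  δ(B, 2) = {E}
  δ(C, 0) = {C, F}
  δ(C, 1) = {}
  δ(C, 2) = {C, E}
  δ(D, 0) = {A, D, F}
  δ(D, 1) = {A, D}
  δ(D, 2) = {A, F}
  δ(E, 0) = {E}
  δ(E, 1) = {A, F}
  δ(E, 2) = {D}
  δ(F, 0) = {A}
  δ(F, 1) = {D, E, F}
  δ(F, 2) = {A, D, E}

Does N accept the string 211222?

accepted

Start: {A}
read 2: {C, D, E}
read 1: {A, D, F}
read 1: {A, D, E, F}
read 2: {A, C, D, E, F}
read 2: {A, C, D, E, F}
read 2: {A, C, D, E, F}
Reachable ∩ accepting = {C, D, E, F} — nonempty.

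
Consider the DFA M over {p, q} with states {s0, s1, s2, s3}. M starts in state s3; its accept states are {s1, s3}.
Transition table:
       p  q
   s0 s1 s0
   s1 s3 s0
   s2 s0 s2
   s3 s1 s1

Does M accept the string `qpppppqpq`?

accepted

s3 --q--> s1
s1 --p--> s3
s3 --p--> s1
s1 --p--> s3
s3 --p--> s1
s1 --p--> s3
s3 --q--> s1
s1 --p--> s3
s3 --q--> s1
End in state s1, which is an accepting state.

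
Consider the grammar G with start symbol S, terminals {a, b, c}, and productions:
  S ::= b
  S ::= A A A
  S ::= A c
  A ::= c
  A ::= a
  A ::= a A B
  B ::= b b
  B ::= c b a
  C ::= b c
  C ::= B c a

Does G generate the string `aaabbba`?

no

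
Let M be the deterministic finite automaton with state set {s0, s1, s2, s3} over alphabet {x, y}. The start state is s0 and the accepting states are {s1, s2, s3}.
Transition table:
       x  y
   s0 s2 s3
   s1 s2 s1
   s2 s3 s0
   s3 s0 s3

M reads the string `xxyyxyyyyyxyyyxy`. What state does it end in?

s0 --x--> s2
s2 --x--> s3
s3 --y--> s3
s3 --y--> s3
s3 --x--> s0
s0 --y--> s3
s3 --y--> s3
s3 --y--> s3
s3 --y--> s3
s3 --y--> s3
s3 --x--> s0
s0 --y--> s3
s3 --y--> s3
s3 --y--> s3
s3 --x--> s0
s0 --y--> s3

s3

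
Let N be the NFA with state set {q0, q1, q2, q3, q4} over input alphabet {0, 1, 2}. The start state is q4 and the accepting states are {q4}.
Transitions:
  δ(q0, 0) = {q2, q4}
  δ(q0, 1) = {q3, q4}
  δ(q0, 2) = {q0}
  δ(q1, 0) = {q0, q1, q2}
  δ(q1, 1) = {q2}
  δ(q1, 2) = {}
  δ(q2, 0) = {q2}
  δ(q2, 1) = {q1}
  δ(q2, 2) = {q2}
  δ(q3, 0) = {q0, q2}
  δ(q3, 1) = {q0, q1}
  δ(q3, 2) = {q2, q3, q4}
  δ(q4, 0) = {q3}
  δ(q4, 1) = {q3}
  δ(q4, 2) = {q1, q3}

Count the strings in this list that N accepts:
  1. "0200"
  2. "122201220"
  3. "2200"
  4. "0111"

3

"0200": accepted
"122201220": accepted
"2200": accepted
"0111": rejected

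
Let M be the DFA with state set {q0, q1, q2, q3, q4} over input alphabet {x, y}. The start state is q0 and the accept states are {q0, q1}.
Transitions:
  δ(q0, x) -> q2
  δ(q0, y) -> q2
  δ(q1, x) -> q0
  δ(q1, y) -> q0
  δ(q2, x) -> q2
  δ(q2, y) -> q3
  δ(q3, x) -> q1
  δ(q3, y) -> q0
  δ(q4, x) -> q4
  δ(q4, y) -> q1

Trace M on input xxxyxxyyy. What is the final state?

q0 --x--> q2
q2 --x--> q2
q2 --x--> q2
q2 --y--> q3
q3 --x--> q1
q1 --x--> q0
q0 --y--> q2
q2 --y--> q3
q3 --y--> q0

q0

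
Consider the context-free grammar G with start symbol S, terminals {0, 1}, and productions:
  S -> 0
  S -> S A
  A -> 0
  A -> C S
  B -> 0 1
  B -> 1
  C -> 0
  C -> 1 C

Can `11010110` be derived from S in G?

no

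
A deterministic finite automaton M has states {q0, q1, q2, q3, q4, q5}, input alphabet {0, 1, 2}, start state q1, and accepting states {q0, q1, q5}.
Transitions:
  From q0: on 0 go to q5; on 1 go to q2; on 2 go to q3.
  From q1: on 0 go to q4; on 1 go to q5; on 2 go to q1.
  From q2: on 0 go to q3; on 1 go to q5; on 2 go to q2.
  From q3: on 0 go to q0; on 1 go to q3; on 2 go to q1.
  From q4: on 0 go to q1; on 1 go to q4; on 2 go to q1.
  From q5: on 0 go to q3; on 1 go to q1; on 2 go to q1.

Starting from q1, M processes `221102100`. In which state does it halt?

q1 --2--> q1
q1 --2--> q1
q1 --1--> q5
q5 --1--> q1
q1 --0--> q4
q4 --2--> q1
q1 --1--> q5
q5 --0--> q3
q3 --0--> q0

q0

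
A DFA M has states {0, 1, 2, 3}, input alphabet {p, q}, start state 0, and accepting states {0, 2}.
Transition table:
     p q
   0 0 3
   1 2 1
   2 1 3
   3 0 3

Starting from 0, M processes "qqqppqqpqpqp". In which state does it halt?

0

0 --q--> 3
3 --q--> 3
3 --q--> 3
3 --p--> 0
0 --p--> 0
0 --q--> 3
3 --q--> 3
3 --p--> 0
0 --q--> 3
3 --p--> 0
0 --q--> 3
3 --p--> 0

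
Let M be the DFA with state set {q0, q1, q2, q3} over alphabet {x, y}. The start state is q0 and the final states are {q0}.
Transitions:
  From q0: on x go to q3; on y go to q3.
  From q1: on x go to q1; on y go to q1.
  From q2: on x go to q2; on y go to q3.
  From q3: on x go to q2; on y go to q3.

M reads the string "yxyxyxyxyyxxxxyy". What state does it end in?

q0 --y--> q3
q3 --x--> q2
q2 --y--> q3
q3 --x--> q2
q2 --y--> q3
q3 --x--> q2
q2 --y--> q3
q3 --x--> q2
q2 --y--> q3
q3 --y--> q3
q3 --x--> q2
q2 --x--> q2
q2 --x--> q2
q2 --x--> q2
q2 --y--> q3
q3 --y--> q3

q3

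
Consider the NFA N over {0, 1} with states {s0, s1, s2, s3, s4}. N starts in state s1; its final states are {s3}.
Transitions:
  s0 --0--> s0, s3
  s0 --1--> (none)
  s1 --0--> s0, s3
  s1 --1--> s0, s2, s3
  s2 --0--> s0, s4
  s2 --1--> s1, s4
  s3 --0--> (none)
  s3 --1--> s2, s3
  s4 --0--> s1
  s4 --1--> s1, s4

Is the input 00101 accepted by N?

Start: {s1}
read 0: {s0, s3}
read 0: {s0, s3}
read 1: {s2, s3}
read 0: {s0, s4}
read 1: {s1, s4}
Reachable ∩ accepting = {} — empty.

rejected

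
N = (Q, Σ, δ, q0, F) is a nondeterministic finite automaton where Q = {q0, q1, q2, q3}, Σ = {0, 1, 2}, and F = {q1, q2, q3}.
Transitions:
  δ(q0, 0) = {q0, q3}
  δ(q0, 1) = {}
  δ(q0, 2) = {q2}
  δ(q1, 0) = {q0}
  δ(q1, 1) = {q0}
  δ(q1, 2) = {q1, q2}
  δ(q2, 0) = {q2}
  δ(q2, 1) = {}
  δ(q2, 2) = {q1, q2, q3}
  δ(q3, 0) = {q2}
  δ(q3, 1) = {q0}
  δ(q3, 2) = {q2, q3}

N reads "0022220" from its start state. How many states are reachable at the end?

2

Start: {q0}
read 0: {q0, q3}
read 0: {q0, q2, q3}
read 2: {q1, q2, q3}
read 2: {q1, q2, q3}
read 2: {q1, q2, q3}
read 2: {q1, q2, q3}
read 0: {q0, q2}
Final reachable set {q0, q2} has 2 states.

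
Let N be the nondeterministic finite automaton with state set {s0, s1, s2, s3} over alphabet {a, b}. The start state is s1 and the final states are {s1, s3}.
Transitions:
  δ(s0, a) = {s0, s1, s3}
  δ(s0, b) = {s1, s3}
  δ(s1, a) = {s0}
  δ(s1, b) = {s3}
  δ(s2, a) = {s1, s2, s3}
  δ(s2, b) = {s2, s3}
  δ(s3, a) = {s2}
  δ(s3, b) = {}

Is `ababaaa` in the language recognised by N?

accepted

Start: {s1}
read a: {s0}
read b: {s1, s3}
read a: {s0, s2}
read b: {s1, s2, s3}
read a: {s0, s1, s2, s3}
read a: {s0, s1, s2, s3}
read a: {s0, s1, s2, s3}
Reachable ∩ accepting = {s1, s3} — nonempty.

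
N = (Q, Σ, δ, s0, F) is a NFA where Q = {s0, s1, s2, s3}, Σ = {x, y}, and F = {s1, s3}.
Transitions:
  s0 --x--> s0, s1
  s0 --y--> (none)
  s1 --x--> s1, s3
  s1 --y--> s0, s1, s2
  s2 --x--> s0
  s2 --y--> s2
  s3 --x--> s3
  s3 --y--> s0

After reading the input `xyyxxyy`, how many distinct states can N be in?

3

Start: {s0}
read x: {s0, s1}
read y: {s0, s1, s2}
read y: {s0, s1, s2}
read x: {s0, s1, s3}
read x: {s0, s1, s3}
read y: {s0, s1, s2}
read y: {s0, s1, s2}
Final reachable set {s0, s1, s2} has 3 states.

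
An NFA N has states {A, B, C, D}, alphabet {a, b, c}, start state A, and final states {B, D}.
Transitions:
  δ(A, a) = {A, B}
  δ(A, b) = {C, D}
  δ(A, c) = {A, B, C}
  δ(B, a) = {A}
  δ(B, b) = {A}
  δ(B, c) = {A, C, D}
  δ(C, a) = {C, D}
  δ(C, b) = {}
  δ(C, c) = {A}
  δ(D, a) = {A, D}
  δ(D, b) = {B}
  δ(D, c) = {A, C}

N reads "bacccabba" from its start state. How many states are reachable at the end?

4

Start: {A}
read b: {C, D}
read a: {A, C, D}
read c: {A, B, C}
read c: {A, B, C, D}
read c: {A, B, C, D}
read a: {A, B, C, D}
read b: {A, B, C, D}
read b: {A, B, C, D}
read a: {A, B, C, D}
Final reachable set {A, B, C, D} has 4 states.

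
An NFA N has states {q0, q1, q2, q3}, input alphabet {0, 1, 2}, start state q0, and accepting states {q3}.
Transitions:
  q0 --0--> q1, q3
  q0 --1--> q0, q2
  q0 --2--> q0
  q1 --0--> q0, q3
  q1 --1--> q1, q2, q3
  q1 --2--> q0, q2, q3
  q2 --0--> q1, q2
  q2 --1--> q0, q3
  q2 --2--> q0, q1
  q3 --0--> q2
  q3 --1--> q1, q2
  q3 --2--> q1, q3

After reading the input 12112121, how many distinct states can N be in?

4

Start: {q0}
read 1: {q0, q2}
read 2: {q0, q1}
read 1: {q0, q1, q2, q3}
read 1: {q0, q1, q2, q3}
read 2: {q0, q1, q2, q3}
read 1: {q0, q1, q2, q3}
read 2: {q0, q1, q2, q3}
read 1: {q0, q1, q2, q3}
Final reachable set {q0, q1, q2, q3} has 4 states.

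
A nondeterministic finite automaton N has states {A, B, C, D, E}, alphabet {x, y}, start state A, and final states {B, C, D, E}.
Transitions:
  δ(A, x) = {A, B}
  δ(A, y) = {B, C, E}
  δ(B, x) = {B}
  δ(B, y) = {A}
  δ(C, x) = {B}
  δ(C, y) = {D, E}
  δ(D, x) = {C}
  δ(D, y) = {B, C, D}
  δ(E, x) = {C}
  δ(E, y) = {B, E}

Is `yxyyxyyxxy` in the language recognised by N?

Start: {A}
read y: {B, C, E}
read x: {B, C}
read y: {A, D, E}
read y: {B, C, D, E}
read x: {B, C}
read y: {A, D, E}
read y: {B, C, D, E}
read x: {B, C}
read x: {B}
read y: {A}
Reachable ∩ accepting = {} — empty.

rejected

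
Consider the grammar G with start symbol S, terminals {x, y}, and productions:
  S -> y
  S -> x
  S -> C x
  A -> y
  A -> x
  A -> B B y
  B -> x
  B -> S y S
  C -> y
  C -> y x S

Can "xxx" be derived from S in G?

no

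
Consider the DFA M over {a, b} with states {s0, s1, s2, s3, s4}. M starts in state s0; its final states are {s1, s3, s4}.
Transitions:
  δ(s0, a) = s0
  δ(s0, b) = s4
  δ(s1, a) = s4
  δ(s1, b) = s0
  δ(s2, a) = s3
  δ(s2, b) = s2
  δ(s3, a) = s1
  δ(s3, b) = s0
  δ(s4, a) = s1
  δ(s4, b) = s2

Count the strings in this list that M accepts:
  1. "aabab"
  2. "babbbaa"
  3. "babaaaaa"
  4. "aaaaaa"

"aabab": rejected
"babbbaa": accepted
"babaaaaa": rejected
"aaaaaa": rejected

1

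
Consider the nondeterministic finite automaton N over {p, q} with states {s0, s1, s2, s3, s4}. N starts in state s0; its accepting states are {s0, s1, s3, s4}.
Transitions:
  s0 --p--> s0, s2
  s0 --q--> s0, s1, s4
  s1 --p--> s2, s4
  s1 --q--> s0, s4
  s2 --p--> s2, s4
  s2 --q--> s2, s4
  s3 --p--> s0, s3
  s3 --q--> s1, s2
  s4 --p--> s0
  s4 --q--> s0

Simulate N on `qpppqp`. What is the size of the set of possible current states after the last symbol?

Start: {s0}
read q: {s0, s1, s4}
read p: {s0, s2, s4}
read p: {s0, s2, s4}
read p: {s0, s2, s4}
read q: {s0, s1, s2, s4}
read p: {s0, s2, s4}
Final reachable set {s0, s2, s4} has 3 states.

3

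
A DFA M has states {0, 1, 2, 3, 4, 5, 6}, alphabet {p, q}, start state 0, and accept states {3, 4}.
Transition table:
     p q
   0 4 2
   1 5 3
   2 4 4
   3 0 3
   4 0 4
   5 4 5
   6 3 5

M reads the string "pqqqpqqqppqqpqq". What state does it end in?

4

0 --p--> 4
4 --q--> 4
4 --q--> 4
4 --q--> 4
4 --p--> 0
0 --q--> 2
2 --q--> 4
4 --q--> 4
4 --p--> 0
0 --p--> 4
4 --q--> 4
4 --q--> 4
4 --p--> 0
0 --q--> 2
2 --q--> 4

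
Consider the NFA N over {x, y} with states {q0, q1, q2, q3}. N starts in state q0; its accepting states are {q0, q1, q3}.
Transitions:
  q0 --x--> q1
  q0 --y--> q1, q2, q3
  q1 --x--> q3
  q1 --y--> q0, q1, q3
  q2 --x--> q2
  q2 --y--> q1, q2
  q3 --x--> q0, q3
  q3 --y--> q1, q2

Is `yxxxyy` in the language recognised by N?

accepted

Start: {q0}
read y: {q1, q2, q3}
read x: {q0, q2, q3}
read x: {q0, q1, q2, q3}
read x: {q0, q1, q2, q3}
read y: {q0, q1, q2, q3}
read y: {q0, q1, q2, q3}
Reachable ∩ accepting = {q0, q1, q3} — nonempty.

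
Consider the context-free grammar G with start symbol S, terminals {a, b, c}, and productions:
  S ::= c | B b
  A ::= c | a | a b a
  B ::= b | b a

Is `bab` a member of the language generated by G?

S ⇒ Bb ⇒ bab

yes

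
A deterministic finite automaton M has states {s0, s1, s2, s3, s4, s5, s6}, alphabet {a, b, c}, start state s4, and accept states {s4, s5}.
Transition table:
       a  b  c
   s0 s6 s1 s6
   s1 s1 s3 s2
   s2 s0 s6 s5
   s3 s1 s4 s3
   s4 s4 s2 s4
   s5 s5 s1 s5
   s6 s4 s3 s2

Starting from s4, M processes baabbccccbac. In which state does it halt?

s4 --b--> s2
s2 --a--> s0
s0 --a--> s6
s6 --b--> s3
s3 --b--> s4
s4 --c--> s4
s4 --c--> s4
s4 --c--> s4
s4 --c--> s4
s4 --b--> s2
s2 --a--> s0
s0 --c--> s6

s6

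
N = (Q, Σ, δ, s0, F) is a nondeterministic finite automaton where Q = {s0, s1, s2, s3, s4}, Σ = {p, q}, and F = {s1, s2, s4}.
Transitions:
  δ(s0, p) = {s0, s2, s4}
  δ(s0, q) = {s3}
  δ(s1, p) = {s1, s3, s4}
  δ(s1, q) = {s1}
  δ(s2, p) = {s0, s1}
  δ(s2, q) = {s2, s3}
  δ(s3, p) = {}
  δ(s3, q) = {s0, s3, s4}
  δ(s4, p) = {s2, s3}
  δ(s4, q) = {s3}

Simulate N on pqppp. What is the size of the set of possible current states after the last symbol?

5

Start: {s0}
read p: {s0, s2, s4}
read q: {s2, s3}
read p: {s0, s1}
read p: {s0, s1, s2, s3, s4}
read p: {s0, s1, s2, s3, s4}
Final reachable set {s0, s1, s2, s3, s4} has 5 states.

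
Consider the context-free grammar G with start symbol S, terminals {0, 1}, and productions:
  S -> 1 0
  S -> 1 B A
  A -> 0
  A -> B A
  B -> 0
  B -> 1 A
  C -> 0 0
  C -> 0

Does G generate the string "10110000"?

yes

S ⇒ 1BA ⇒ 10A ⇒ 10BA ⇒ 101AA ⇒ 101BAA ⇒ 1011AAA ⇒ 10110AA ⇒ 10110BAA ⇒ 101100AA ⇒ 1011000A ⇒ 10110000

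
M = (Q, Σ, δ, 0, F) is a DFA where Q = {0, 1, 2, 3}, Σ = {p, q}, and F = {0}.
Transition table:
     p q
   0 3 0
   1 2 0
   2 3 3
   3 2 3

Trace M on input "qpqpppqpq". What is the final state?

3

0 --q--> 0
0 --p--> 3
3 --q--> 3
3 --p--> 2
2 --p--> 3
3 --p--> 2
2 --q--> 3
3 --p--> 2
2 --q--> 3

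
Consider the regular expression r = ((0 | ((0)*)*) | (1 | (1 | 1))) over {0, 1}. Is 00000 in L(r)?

The left alternative (0|((0)*)*) matches 00000.

yes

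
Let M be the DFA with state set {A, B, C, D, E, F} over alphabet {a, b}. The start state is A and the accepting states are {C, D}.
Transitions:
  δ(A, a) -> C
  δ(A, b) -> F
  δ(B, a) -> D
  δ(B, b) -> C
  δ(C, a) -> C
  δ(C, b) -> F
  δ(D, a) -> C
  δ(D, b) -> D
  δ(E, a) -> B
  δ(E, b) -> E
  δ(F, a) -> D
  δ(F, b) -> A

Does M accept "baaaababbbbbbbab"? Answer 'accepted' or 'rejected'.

A --b--> F
F --a--> D
D --a--> C
C --a--> C
C --a--> C
C --b--> F
F --a--> D
D --b--> D
D --b--> D
D --b--> D
D --b--> D
D --b--> D
D --b--> D
D --b--> D
D --a--> C
C --b--> F
End in state F, which is not an accepting state.

rejected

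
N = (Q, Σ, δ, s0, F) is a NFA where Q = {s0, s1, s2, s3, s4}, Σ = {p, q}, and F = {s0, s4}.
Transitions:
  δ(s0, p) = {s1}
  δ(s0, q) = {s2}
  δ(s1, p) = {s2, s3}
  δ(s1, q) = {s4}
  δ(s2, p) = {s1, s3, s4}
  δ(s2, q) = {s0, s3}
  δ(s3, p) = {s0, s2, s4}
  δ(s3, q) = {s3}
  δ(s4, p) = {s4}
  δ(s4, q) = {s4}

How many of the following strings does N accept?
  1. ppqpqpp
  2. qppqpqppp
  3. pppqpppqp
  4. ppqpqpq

ppqpqpp: accepted
qppqpqppp: accepted
pppqpppqp: accepted
ppqpqpq: accepted

4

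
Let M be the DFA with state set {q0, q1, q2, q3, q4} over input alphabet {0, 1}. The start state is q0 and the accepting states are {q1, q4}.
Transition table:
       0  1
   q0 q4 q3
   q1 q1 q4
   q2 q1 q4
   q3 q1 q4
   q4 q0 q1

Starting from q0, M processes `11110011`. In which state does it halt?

q0 --1--> q3
q3 --1--> q4
q4 --1--> q1
q1 --1--> q4
q4 --0--> q0
q0 --0--> q4
q4 --1--> q1
q1 --1--> q4

q4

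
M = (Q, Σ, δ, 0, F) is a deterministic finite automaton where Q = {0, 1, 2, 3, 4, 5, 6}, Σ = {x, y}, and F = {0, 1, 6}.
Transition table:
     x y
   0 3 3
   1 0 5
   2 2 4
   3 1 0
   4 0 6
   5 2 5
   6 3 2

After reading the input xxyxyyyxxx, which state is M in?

2

0 --x--> 3
3 --x--> 1
1 --y--> 5
5 --x--> 2
2 --y--> 4
4 --y--> 6
6 --y--> 2
2 --x--> 2
2 --x--> 2
2 --x--> 2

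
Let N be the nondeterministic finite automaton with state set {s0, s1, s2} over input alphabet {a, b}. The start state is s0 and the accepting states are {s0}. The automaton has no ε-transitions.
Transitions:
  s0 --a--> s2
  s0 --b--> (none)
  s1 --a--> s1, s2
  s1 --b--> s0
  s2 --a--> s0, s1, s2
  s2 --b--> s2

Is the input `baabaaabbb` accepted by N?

Start: {s0}
read b: {}
The reachable set is empty and stays empty for the remaining 9 symbols.
Reachable ∩ accepting = {} — empty.

rejected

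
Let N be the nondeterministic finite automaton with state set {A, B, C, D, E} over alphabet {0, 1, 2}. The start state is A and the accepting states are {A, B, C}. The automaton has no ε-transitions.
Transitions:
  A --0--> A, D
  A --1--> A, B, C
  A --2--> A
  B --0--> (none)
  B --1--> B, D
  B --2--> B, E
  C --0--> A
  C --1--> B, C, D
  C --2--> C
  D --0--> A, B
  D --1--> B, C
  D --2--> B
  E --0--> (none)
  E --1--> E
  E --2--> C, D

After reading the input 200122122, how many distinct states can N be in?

Start: {A}
read 2: {A}
read 0: {A, D}
read 0: {A, B, D}
read 1: {A, B, C, D}
read 2: {A, B, C, E}
read 2: {A, B, C, D, E}
read 1: {A, B, C, D, E}
read 2: {A, B, C, D, E}
read 2: {A, B, C, D, E}
Final reachable set {A, B, C, D, E} has 5 states.

5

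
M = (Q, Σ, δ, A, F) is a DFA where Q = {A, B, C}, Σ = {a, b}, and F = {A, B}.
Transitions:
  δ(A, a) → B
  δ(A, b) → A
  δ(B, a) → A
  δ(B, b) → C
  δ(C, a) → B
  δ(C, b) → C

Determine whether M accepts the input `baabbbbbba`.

A --b--> A
A --a--> B
B --a--> A
A --b--> A
A --b--> A
A --b--> A
A --b--> A
A --b--> A
A --b--> A
A --a--> B
End in state B, which is an accepting state.

accepted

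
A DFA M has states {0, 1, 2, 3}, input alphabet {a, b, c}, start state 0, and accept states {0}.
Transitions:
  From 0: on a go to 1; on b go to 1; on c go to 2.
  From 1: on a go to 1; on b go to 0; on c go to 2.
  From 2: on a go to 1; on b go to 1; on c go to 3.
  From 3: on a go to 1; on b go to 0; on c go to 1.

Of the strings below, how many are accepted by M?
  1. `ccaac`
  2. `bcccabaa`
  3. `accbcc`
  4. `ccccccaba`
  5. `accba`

`ccaac`: rejected
`bcccabaa`: rejected
`accbcc`: rejected
`ccccccaba`: rejected
`accba`: rejected

0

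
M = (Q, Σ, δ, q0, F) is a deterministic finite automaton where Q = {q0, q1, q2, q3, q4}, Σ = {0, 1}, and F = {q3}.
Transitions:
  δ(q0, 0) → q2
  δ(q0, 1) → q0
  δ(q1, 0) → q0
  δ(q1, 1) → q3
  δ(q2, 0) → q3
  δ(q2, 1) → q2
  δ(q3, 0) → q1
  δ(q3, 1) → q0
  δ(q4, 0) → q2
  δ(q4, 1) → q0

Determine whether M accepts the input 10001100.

q0 --1--> q0
q0 --0--> q2
q2 --0--> q3
q3 --0--> q1
q1 --1--> q3
q3 --1--> q0
q0 --0--> q2
q2 --0--> q3
End in state q3, which is an accepting state.

accepted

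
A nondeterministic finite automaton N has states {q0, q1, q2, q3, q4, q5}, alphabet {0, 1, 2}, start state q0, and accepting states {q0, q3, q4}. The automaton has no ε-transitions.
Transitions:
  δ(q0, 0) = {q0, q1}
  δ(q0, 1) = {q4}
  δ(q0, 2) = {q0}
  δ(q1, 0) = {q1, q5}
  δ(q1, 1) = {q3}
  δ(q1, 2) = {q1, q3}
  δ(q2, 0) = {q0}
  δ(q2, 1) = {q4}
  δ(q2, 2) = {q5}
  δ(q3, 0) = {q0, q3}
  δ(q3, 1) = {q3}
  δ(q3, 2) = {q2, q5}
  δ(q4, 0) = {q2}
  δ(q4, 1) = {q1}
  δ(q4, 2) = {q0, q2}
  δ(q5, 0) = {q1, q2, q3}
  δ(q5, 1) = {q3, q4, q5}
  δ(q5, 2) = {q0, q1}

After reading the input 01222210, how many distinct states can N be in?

Start: {q0}
read 0: {q0, q1}
read 1: {q3, q4}
read 2: {q0, q2, q5}
read 2: {q0, q1, q5}
read 2: {q0, q1, q3}
read 2: {q0, q1, q2, q3, q5}
read 1: {q3, q4, q5}
read 0: {q0, q1, q2, q3}
Final reachable set {q0, q1, q2, q3} has 4 states.

4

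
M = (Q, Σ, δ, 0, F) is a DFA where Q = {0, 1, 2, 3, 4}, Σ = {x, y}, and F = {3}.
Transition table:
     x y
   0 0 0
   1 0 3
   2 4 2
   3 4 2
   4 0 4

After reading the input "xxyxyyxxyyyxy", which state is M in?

0

0 --x--> 0
0 --x--> 0
0 --y--> 0
0 --x--> 0
0 --y--> 0
0 --y--> 0
0 --x--> 0
0 --x--> 0
0 --y--> 0
0 --y--> 0
0 --y--> 0
0 --x--> 0
0 --y--> 0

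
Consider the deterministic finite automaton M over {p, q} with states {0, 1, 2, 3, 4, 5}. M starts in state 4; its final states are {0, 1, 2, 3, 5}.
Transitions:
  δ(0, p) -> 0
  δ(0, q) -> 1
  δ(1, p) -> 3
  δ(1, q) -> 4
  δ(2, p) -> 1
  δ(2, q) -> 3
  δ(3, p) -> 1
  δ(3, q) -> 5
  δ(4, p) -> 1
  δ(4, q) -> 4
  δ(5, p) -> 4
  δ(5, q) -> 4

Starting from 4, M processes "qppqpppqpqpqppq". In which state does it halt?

5

4 --q--> 4
4 --p--> 1
1 --p--> 3
3 --q--> 5
5 --p--> 4
4 --p--> 1
1 --p--> 3
3 --q--> 5
5 --p--> 4
4 --q--> 4
4 --p--> 1
1 --q--> 4
4 --p--> 1
1 --p--> 3
3 --q--> 5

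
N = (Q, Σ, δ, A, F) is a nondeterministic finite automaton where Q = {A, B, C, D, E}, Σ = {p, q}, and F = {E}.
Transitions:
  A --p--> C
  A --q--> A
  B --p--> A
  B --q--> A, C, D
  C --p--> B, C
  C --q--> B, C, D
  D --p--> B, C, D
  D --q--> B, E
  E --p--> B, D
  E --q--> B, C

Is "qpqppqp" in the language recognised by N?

Start: {A}
read q: {A}
read p: {C}
read q: {B, C, D}
read p: {A, B, C, D}
read p: {A, B, C, D}
read q: {A, B, C, D, E}
read p: {A, B, C, D}
Reachable ∩ accepting = {} — empty.

rejected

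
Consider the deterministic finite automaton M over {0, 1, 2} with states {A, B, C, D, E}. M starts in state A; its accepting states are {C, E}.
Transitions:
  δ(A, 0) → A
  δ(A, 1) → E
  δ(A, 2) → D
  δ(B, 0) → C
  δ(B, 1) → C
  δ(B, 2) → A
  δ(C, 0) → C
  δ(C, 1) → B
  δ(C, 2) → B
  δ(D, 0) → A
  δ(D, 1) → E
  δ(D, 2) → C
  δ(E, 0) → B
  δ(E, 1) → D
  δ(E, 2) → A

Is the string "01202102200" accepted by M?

rejected

A --0--> A
A --1--> E
E --2--> A
A --0--> A
A --2--> D
D --1--> E
E --0--> B
B --2--> A
A --2--> D
D --0--> A
A --0--> A
End in state A, which is not an accepting state.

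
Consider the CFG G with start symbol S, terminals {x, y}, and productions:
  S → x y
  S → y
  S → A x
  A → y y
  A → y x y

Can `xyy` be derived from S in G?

no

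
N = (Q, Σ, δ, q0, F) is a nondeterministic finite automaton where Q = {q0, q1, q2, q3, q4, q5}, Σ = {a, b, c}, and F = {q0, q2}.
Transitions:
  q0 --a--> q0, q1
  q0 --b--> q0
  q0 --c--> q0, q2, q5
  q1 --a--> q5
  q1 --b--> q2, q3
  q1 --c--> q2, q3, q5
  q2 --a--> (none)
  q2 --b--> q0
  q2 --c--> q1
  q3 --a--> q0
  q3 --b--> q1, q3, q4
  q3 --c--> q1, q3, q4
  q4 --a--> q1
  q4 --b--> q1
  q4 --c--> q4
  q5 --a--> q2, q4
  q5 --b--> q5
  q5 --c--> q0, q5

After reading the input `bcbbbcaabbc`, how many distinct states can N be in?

6

Start: {q0}
read b: {q0}
read c: {q0, q2, q5}
read b: {q0, q5}
read b: {q0, q5}
read b: {q0, q5}
read c: {q0, q2, q5}
read a: {q0, q1, q2, q4}
read a: {q0, q1, q5}
read b: {q0, q2, q3, q5}
read b: {q0, q1, q3, q4, q5}
read c: {q0, q1, q2, q3, q4, q5}
Final reachable set {q0, q1, q2, q3, q4, q5} has 6 states.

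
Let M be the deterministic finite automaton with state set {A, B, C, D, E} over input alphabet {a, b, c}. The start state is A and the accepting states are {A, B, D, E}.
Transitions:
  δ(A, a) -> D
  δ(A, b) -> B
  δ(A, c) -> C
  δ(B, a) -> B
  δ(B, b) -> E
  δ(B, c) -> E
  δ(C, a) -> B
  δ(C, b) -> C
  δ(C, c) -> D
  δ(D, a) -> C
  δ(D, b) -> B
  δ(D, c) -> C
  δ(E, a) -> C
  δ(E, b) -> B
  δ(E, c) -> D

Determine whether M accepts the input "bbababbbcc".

rejected

A --b--> B
B --b--> E
E --a--> C
C --b--> C
C --a--> B
B --b--> E
E --b--> B
B --b--> E
E --c--> D
D --c--> C
End in state C, which is not an accepting state.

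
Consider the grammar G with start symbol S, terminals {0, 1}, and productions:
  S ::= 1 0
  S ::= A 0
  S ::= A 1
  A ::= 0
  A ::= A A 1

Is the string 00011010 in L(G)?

S ⇒ A0 ⇒ AA10 ⇒ AA1A10 ⇒ 0A1A10 ⇒ 0AA11A10 ⇒ 00A11A10 ⇒ 00011A10 ⇒ 00011010

yes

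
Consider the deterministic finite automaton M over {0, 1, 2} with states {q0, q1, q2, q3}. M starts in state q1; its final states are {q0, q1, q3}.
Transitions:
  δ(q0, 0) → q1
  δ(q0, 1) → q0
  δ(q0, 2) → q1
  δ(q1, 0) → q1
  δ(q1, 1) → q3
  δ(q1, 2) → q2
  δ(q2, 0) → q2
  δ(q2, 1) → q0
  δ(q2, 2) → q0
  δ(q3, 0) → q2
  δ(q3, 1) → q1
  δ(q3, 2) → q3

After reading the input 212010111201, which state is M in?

q3

q1 --2--> q2
q2 --1--> q0
q0 --2--> q1
q1 --0--> q1
q1 --1--> q3
q3 --0--> q2
q2 --1--> q0
q0 --1--> q0
q0 --1--> q0
q0 --2--> q1
q1 --0--> q1
q1 --1--> q3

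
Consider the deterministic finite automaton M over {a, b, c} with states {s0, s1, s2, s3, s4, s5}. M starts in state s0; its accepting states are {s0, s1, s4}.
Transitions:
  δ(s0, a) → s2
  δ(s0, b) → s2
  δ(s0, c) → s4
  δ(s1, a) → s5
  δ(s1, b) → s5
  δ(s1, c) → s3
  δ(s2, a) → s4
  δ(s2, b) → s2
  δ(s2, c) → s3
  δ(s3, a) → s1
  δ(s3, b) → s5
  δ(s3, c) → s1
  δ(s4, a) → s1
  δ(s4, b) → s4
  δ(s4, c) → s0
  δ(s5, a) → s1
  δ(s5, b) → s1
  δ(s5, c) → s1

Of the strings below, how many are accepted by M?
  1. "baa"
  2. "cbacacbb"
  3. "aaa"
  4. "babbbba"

"baa": accepted
"cbacacbb": accepted
"aaa": accepted
"babbbba": accepted

4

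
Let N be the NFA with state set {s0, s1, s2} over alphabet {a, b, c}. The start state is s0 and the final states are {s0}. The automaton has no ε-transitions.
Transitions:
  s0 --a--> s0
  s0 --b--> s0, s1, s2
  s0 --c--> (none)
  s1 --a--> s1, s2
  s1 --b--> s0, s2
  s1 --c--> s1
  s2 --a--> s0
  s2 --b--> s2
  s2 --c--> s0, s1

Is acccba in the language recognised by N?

rejected

Start: {s0}
read a: {s0}
read c: {}
The reachable set is empty and stays empty for the remaining 4 symbols.
Reachable ∩ accepting = {} — empty.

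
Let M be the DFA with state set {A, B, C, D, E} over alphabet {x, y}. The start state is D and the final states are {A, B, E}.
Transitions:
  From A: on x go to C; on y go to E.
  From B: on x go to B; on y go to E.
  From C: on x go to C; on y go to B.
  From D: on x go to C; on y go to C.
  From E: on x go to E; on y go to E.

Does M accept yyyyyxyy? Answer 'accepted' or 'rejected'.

accepted

D --y--> C
C --y--> B
B --y--> E
E --y--> E
E --y--> E
E --x--> E
E --y--> E
E --y--> E
End in state E, which is an accepting state.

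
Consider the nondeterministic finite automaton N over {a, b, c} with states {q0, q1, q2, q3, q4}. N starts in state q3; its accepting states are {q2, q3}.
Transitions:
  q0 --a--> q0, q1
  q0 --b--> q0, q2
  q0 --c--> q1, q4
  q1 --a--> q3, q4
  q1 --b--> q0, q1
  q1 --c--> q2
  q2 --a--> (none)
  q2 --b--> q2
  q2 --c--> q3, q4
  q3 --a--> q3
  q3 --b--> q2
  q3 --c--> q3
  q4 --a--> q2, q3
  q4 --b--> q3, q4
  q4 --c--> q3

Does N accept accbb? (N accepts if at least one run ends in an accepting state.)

Start: {q3}
read a: {q3}
read c: {q3}
read c: {q3}
read b: {q2}
read b: {q2}
Reachable ∩ accepting = {q2} — nonempty.

accepted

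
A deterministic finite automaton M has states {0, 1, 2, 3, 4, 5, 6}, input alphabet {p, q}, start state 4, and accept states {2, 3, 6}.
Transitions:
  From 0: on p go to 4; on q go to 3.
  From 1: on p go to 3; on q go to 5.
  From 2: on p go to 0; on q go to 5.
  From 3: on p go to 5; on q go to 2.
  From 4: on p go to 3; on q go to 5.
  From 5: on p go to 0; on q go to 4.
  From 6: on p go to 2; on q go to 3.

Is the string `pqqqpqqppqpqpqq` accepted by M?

4 --p--> 3
3 --q--> 2
2 --q--> 5
5 --q--> 4
4 --p--> 3
3 --q--> 2
2 --q--> 5
5 --p--> 0
0 --p--> 4
4 --q--> 5
5 --p--> 0
0 --q--> 3
3 --p--> 5
5 --q--> 4
4 --q--> 5
End in state 5, which is not an accepting state.

rejected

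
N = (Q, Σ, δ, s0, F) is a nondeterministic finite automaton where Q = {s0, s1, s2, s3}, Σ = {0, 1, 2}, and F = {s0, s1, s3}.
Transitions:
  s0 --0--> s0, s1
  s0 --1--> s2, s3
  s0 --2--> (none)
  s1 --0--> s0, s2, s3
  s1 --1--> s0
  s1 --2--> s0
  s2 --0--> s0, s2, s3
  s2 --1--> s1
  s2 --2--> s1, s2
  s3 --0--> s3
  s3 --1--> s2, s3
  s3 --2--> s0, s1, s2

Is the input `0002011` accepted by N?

Start: {s0}
read 0: {s0, s1}
read 0: {s0, s1, s2, s3}
read 0: {s0, s1, s2, s3}
read 2: {s0, s1, s2}
read 0: {s0, s1, s2, s3}
read 1: {s0, s1, s2, s3}
read 1: {s0, s1, s2, s3}
Reachable ∩ accepting = {s0, s1, s3} — nonempty.

accepted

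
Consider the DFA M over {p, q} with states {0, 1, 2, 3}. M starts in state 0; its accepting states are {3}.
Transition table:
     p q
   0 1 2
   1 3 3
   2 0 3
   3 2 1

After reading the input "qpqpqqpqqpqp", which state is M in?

3

0 --q--> 2
2 --p--> 0
0 --q--> 2
2 --p--> 0
0 --q--> 2
2 --q--> 3
3 --p--> 2
2 --q--> 3
3 --q--> 1
1 --p--> 3
3 --q--> 1
1 --p--> 3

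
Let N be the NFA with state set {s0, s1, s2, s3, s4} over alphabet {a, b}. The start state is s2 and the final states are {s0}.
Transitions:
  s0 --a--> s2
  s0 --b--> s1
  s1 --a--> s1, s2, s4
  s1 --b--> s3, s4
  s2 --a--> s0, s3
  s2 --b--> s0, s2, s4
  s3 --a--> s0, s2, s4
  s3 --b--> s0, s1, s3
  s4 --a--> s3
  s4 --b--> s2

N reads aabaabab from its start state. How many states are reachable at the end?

5

Start: {s2}
read a: {s0, s3}
read a: {s0, s2, s4}
read b: {s0, s1, s2, s4}
read a: {s0, s1, s2, s3, s4}
read a: {s0, s1, s2, s3, s4}
read b: {s0, s1, s2, s3, s4}
read a: {s0, s1, s2, s3, s4}
read b: {s0, s1, s2, s3, s4}
Final reachable set {s0, s1, s2, s3, s4} has 5 states.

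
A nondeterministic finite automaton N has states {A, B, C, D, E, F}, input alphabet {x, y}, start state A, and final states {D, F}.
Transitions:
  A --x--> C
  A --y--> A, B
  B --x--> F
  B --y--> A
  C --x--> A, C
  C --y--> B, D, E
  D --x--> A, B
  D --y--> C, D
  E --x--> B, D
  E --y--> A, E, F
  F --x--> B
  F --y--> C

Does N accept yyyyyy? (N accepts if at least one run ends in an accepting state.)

Start: {A}
read y: {A, B}
read y: {A, B}
read y: {A, B}
read y: {A, B}
read y: {A, B}
read y: {A, B}
Reachable ∩ accepting = {} — empty.

rejected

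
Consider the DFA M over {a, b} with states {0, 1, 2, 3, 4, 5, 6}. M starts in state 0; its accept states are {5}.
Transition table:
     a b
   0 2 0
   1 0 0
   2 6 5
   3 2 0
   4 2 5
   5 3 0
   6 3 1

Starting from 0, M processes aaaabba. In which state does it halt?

2

0 --a--> 2
2 --a--> 6
6 --a--> 3
3 --a--> 2
2 --b--> 5
5 --b--> 0
0 --a--> 2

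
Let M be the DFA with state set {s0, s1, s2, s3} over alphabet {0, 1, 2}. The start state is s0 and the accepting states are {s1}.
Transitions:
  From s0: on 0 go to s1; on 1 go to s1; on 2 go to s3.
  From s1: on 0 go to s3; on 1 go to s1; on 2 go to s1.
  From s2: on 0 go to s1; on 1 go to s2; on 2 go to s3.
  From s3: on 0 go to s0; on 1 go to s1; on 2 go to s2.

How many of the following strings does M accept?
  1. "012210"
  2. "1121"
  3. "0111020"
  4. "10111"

3

"012210": rejected
"1121": accepted
"0111020": accepted
"10111": accepted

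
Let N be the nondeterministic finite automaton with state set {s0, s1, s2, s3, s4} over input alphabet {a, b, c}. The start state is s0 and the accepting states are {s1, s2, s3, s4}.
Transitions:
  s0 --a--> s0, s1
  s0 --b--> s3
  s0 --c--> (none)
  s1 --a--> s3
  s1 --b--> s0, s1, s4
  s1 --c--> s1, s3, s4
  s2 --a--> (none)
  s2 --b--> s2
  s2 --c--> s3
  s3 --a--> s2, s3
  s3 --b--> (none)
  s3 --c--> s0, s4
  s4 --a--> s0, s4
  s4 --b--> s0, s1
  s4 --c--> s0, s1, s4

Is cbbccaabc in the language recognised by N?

rejected

Start: {s0}
read c: {}
The reachable set is empty and stays empty for the remaining 8 symbols.
Reachable ∩ accepting = {} — empty.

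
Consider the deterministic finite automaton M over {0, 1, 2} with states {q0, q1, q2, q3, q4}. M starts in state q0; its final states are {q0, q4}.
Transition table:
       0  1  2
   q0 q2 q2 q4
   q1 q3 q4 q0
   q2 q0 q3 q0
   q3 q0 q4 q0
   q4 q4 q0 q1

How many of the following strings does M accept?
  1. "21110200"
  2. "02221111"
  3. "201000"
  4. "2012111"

1

"21110200": accepted
"02221111": rejected
"201000": rejected
"2012111": rejected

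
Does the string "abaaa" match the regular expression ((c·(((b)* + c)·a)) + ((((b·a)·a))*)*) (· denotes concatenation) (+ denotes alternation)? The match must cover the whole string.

no

Neither (c·(((b)*+c)·a)) nor ((((b·a)·a))*)* matches abaaa.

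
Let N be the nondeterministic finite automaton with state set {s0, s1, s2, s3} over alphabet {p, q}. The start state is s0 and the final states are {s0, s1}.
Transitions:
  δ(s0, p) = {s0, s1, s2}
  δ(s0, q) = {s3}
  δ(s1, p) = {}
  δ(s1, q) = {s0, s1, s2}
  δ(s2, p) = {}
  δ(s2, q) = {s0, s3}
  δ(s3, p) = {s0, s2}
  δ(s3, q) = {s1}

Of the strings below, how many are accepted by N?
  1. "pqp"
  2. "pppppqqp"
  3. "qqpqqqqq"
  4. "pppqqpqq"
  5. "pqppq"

4

"pqp": accepted
"pppppqqp": accepted
"qqpqqqqq": rejected
"pppqqpqq": accepted
"pqppq": accepted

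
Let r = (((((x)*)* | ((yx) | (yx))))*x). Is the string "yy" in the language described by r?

no

No split of yy into u·v has ((((x)*)*|((yx)|(yx))))* matching u and x matching v.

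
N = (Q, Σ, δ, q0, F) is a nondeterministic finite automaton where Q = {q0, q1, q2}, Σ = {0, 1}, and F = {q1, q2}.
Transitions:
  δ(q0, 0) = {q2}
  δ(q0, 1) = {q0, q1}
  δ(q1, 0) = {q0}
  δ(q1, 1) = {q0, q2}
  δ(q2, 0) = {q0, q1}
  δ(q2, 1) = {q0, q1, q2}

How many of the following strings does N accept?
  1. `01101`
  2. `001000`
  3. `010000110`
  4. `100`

`01101`: accepted
`001000`: accepted
`010000110`: accepted
`100`: accepted

4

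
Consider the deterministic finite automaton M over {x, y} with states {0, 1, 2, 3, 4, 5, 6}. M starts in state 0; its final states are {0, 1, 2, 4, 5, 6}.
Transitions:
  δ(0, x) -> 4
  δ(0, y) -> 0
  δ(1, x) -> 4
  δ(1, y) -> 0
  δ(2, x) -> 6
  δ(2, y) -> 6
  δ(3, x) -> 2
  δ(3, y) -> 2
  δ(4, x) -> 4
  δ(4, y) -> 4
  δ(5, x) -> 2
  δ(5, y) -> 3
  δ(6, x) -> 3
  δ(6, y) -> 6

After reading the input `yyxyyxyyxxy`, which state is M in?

4

0 --y--> 0
0 --y--> 0
0 --x--> 4
4 --y--> 4
4 --y--> 4
4 --x--> 4
4 --y--> 4
4 --y--> 4
4 --x--> 4
4 --x--> 4
4 --y--> 4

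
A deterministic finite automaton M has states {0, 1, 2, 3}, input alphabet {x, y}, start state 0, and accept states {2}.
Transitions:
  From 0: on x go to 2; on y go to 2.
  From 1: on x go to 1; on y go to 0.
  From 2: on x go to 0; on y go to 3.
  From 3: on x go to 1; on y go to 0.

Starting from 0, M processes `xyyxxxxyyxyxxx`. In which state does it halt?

2

0 --x--> 2
2 --y--> 3
3 --y--> 0
0 --x--> 2
2 --x--> 0
0 --x--> 2
2 --x--> 0
0 --y--> 2
2 --y--> 3
3 --x--> 1
1 --y--> 0
0 --x--> 2
2 --x--> 0
0 --x--> 2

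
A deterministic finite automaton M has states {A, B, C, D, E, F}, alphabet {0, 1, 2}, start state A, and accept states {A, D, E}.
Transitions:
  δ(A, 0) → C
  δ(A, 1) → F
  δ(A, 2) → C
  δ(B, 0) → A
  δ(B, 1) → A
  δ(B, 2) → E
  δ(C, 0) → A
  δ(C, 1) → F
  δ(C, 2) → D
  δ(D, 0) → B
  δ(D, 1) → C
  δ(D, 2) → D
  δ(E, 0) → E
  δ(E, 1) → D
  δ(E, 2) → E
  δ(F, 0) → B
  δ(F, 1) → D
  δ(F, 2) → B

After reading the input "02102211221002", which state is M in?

A --0--> C
C --2--> D
D --1--> C
C --0--> A
A --2--> C
C --2--> D
D --1--> C
C --1--> F
F --2--> B
B --2--> E
E --1--> D
D --0--> B
B --0--> A
A --2--> C

C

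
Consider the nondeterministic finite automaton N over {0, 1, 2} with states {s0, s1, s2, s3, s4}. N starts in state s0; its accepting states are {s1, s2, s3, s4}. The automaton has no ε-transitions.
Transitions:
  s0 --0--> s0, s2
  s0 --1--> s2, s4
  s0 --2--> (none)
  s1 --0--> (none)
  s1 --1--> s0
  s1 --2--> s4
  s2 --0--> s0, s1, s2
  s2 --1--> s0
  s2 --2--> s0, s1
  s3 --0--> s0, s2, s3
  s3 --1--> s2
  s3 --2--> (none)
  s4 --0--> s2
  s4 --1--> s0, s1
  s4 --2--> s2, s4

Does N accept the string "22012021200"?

Start: {s0}
read 2: {}
The reachable set is empty and stays empty for the remaining 10 symbols.
Reachable ∩ accepting = {} — empty.

rejected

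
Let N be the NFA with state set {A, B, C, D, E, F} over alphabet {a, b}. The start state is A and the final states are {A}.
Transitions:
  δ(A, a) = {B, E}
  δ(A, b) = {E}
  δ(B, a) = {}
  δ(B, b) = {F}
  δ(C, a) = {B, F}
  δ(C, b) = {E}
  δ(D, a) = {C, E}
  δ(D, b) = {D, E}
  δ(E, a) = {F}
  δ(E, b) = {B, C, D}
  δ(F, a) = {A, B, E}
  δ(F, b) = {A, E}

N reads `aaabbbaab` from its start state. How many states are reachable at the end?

6

Start: {A}
read a: {B, E}
read a: {F}
read a: {A, B, E}
read b: {B, C, D, E, F}
read b: {A, B, C, D, E, F}
read b: {A, B, C, D, E, F}
read a: {A, B, C, E, F}
read a: {A, B, E, F}
read b: {A, B, C, D, E, F}
Final reachable set {A, B, C, D, E, F} has 6 states.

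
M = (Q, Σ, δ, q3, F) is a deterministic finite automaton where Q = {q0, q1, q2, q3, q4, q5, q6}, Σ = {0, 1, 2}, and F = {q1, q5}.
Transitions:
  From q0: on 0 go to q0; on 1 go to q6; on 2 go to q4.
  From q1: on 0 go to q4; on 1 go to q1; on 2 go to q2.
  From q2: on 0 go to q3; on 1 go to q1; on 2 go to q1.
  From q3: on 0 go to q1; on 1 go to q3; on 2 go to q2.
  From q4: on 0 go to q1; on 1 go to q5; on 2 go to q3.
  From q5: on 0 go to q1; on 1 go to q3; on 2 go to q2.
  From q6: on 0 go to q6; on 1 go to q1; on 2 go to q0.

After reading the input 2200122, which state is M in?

q1

q3 --2--> q2
q2 --2--> q1
q1 --0--> q4
q4 --0--> q1
q1 --1--> q1
q1 --2--> q2
q2 --2--> q1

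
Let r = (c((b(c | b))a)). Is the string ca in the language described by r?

no

No split of ca into u·v has c matching u and ((b(c|b))a) matching v.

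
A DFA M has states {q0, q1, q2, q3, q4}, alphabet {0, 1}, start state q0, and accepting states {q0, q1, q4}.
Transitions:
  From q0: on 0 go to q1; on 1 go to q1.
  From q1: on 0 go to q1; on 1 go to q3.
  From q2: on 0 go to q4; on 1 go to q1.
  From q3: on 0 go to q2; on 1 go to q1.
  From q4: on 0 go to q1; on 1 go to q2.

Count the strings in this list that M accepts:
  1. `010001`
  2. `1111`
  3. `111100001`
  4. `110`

0

`010001`: rejected
`1111`: rejected
`111100001`: rejected
`110`: rejected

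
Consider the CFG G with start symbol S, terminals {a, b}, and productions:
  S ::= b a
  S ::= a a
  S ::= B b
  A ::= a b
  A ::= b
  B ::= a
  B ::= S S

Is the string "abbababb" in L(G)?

S ⇒ Bb ⇒ SSb ⇒ BbSb ⇒ abSb ⇒ abBbb ⇒ abSSbb ⇒ abbaSbb ⇒ abbababb

yes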